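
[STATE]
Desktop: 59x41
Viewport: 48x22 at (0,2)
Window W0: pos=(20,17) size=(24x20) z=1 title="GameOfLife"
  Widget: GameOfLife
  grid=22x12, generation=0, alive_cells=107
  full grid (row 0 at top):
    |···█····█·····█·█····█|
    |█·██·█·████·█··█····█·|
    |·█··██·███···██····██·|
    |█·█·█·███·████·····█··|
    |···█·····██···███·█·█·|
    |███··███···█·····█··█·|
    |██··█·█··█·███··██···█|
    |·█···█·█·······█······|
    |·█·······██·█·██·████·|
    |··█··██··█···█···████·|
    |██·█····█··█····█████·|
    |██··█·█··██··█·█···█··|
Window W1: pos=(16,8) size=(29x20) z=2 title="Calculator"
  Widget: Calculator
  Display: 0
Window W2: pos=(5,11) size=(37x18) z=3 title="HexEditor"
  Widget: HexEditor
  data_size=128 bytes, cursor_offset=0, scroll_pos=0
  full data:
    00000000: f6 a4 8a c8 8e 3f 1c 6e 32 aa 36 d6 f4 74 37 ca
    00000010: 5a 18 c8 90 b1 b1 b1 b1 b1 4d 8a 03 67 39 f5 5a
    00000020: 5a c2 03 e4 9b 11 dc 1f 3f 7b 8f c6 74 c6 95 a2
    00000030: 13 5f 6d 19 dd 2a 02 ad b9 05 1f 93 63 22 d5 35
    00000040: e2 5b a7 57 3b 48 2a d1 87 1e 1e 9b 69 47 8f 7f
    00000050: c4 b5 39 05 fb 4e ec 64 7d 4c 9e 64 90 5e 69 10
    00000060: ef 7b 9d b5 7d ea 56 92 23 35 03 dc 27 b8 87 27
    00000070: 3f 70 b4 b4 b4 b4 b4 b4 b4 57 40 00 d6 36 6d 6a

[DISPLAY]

                                                
                                                
                                                
                                                
                                                
                                                
                ┏━━━━━━━━━━━━━━━━━━━━━━━━━━━┓   
                ┃ Calculator                ┃   
                ┠───────────────────────────┨   
     ┏━━━━━━━━━━━━━━━━━━━━━━━━━━━━━━━━━━━┓ 0┃   
     ┃ HexEditor                         ┃  ┃   
     ┠───────────────────────────────────┨  ┃   
     ┃00000000  F6 a4 8a c8 8e 3f 1c 6e  ┃  ┃   
     ┃00000010  5a 18 c8 90 b1 b1 b1 b1  ┃  ┃   
     ┃00000020  5a c2 03 e4 9b 11 dc 1f  ┃  ┃   
     ┃00000030  13 5f 6d 19 dd 2a 02 ad  ┃  ┃   
     ┃00000040  e2 5b a7 57 3b 48 2a d1  ┃  ┃   
     ┃00000050  c4 b5 39 05 fb 4e ec 64  ┃  ┃   
     ┃00000060  ef 7b 9d b5 7d ea 56 92  ┃  ┃   
     ┃00000070  3f 70 b4 b4 b4 b4 b4 b4  ┃  ┃   
     ┃                                   ┃  ┃   
     ┃                                   ┃  ┃   


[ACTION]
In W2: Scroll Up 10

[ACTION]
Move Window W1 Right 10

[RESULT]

                                                
                                                
                                                
                                                
                                                
                                                
                          ┏━━━━━━━━━━━━━━━━━━━━━
                          ┃ Calculator          
                          ┠─────────────────────
     ┏━━━━━━━━━━━━━━━━━━━━━━━━━━━━━━━━━━━┓      
     ┃ HexEditor                         ┃─┐    
     ┠───────────────────────────────────┨ │    
     ┃00000000  F6 a4 8a c8 8e 3f 1c 6e  ┃─┤    
     ┃00000010  5a 18 c8 90 b1 b1 b1 b1  ┃ │    
     ┃00000020  5a c2 03 e4 9b 11 dc 1f  ┃─┤    
     ┃00000030  13 5f 6d 19 dd 2a 02 ad  ┃ │    
     ┃00000040  e2 5b a7 57 3b 48 2a d1  ┃─┤    
     ┃00000050  c4 b5 39 05 fb 4e ec 64  ┃ │    
     ┃00000060  ef 7b 9d b5 7d ea 56 92  ┃─┤    
     ┃00000070  3f 70 b4 b4 b4 b4 b4 b4  ┃+│    
     ┃                                   ┃─┘    
     ┃                                   ┃      


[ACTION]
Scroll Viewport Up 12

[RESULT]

                                                
                                                
                                                
                                                
                                                
                                                
                                                
                                                
                          ┏━━━━━━━━━━━━━━━━━━━━━
                          ┃ Calculator          
                          ┠─────────────────────
     ┏━━━━━━━━━━━━━━━━━━━━━━━━━━━━━━━━━━━┓      
     ┃ HexEditor                         ┃─┐    
     ┠───────────────────────────────────┨ │    
     ┃00000000  F6 a4 8a c8 8e 3f 1c 6e  ┃─┤    
     ┃00000010  5a 18 c8 90 b1 b1 b1 b1  ┃ │    
     ┃00000020  5a c2 03 e4 9b 11 dc 1f  ┃─┤    
     ┃00000030  13 5f 6d 19 dd 2a 02 ad  ┃ │    
     ┃00000040  e2 5b a7 57 3b 48 2a d1  ┃─┤    
     ┃00000050  c4 b5 39 05 fb 4e ec 64  ┃ │    
     ┃00000060  ef 7b 9d b5 7d ea 56 92  ┃─┤    
     ┃00000070  3f 70 b4 b4 b4 b4 b4 b4  ┃+│    


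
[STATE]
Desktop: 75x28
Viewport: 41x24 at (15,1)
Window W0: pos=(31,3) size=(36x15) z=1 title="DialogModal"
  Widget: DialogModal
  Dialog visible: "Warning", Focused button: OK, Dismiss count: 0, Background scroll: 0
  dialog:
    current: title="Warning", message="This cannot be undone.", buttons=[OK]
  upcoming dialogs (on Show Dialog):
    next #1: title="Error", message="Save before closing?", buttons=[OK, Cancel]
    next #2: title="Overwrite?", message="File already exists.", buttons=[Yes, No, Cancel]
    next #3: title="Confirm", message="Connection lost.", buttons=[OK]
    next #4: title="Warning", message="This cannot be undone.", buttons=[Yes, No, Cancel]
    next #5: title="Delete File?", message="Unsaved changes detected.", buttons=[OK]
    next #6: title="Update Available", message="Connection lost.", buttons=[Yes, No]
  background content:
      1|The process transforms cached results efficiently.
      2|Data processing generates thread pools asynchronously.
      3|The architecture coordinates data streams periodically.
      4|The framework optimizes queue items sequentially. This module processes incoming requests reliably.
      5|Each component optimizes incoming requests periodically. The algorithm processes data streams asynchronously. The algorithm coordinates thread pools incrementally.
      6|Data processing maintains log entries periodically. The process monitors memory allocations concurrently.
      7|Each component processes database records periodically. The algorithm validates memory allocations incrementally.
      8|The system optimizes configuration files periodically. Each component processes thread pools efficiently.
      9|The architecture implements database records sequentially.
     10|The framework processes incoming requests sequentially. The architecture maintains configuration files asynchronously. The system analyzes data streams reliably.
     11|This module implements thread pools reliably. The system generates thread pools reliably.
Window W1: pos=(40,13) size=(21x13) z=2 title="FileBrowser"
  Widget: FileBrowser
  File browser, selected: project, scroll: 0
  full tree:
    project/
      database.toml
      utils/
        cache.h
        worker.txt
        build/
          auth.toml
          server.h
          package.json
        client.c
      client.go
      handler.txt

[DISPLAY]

                                         
                                         
                ┏━━━━━━━━━━━━━━━━━━━━━━━━
                ┃ DialogModal            
                ┠────────────────────────
                ┃The process transforms c
                ┃Data processing generate
                ┃The architecture coordin
                ┃The ┌───────────────────
                ┃Each│        Warning    
                ┃Data│ This cannot be und
                ┃Each│          [OK]     
                ┃The └───┏━━━━━━━━━━━━━━━
                ┃The arch┃ FileBrowser   
                ┃The fram┠───────────────
                ┃This mod┃> [-] project/ 
                ┗━━━━━━━━┃    database.to
                         ┃    [+] utils/ 
                         ┃    client.go  
                         ┃    handler.txt
                         ┃               
                         ┃               
                         ┃               
                         ┃               


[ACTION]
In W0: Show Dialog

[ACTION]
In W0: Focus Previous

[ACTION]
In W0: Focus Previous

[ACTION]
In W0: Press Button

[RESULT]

                                         
                                         
                ┏━━━━━━━━━━━━━━━━━━━━━━━━
                ┃ DialogModal            
                ┠────────────────────────
                ┃The process transforms c
                ┃Data processing generate
                ┃The architecture coordin
                ┃The framework optimizes 
                ┃Each component optimizes
                ┃Data processing maintain
                ┃Each component processes
                ┃The syst┏━━━━━━━━━━━━━━━
                ┃The arch┃ FileBrowser   
                ┃The fram┠───────────────
                ┃This mod┃> [-] project/ 
                ┗━━━━━━━━┃    database.to
                         ┃    [+] utils/ 
                         ┃    client.go  
                         ┃    handler.txt
                         ┃               
                         ┃               
                         ┃               
                         ┃               


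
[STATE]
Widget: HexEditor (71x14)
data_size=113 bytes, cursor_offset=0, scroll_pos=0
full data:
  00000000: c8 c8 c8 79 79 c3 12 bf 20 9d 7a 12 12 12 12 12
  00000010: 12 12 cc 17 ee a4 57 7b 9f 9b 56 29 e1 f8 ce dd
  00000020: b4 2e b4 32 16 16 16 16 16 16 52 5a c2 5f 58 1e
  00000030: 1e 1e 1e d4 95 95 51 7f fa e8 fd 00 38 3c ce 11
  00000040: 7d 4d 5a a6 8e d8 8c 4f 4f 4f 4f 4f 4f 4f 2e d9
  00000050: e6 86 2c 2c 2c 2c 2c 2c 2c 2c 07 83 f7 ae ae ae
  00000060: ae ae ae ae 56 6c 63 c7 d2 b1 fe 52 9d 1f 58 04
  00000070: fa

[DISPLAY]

00000000  C8 c8 c8 79 79 c3 12 bf  20 9d 7a 12 12 12 12 12  |...yy... .
00000010  12 12 cc 17 ee a4 57 7b  9f 9b 56 29 e1 f8 ce dd  |......W{..
00000020  b4 2e b4 32 16 16 16 16  16 16 52 5a c2 5f 58 1e  |...2......
00000030  1e 1e 1e d4 95 95 51 7f  fa e8 fd 00 38 3c ce 11  |......Q...
00000040  7d 4d 5a a6 8e d8 8c 4f  4f 4f 4f 4f 4f 4f 2e d9  |}MZ....OOO
00000050  e6 86 2c 2c 2c 2c 2c 2c  2c 2c 07 83 f7 ae ae ae  |..,,,,,,,,
00000060  ae ae ae ae 56 6c 63 c7  d2 b1 fe 52 9d 1f 58 04  |....Vlc...
00000070  fa                                                |.         
                                                                       
                                                                       
                                                                       
                                                                       
                                                                       
                                                                       


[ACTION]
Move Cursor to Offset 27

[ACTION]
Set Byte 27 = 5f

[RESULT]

00000000  c8 c8 c8 79 79 c3 12 bf  20 9d 7a 12 12 12 12 12  |...yy... .
00000010  12 12 cc 17 ee a4 57 7b  9f 9b 56 5F e1 f8 ce dd  |......W{..
00000020  b4 2e b4 32 16 16 16 16  16 16 52 5a c2 5f 58 1e  |...2......
00000030  1e 1e 1e d4 95 95 51 7f  fa e8 fd 00 38 3c ce 11  |......Q...
00000040  7d 4d 5a a6 8e d8 8c 4f  4f 4f 4f 4f 4f 4f 2e d9  |}MZ....OOO
00000050  e6 86 2c 2c 2c 2c 2c 2c  2c 2c 07 83 f7 ae ae ae  |..,,,,,,,,
00000060  ae ae ae ae 56 6c 63 c7  d2 b1 fe 52 9d 1f 58 04  |....Vlc...
00000070  fa                                                |.         
                                                                       
                                                                       
                                                                       
                                                                       
                                                                       
                                                                       


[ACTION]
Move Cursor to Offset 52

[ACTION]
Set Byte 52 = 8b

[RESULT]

00000000  c8 c8 c8 79 79 c3 12 bf  20 9d 7a 12 12 12 12 12  |...yy... .
00000010  12 12 cc 17 ee a4 57 7b  9f 9b 56 5f e1 f8 ce dd  |......W{..
00000020  b4 2e b4 32 16 16 16 16  16 16 52 5a c2 5f 58 1e  |...2......
00000030  1e 1e 1e d4 8B 95 51 7f  fa e8 fd 00 38 3c ce 11  |......Q...
00000040  7d 4d 5a a6 8e d8 8c 4f  4f 4f 4f 4f 4f 4f 2e d9  |}MZ....OOO
00000050  e6 86 2c 2c 2c 2c 2c 2c  2c 2c 07 83 f7 ae ae ae  |..,,,,,,,,
00000060  ae ae ae ae 56 6c 63 c7  d2 b1 fe 52 9d 1f 58 04  |....Vlc...
00000070  fa                                                |.         
                                                                       
                                                                       
                                                                       
                                                                       
                                                                       
                                                                       


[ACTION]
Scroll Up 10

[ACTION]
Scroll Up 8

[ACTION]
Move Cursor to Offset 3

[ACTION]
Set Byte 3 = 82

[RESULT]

00000000  c8 c8 c8 82 79 c3 12 bf  20 9d 7a 12 12 12 12 12  |....y... .
00000010  12 12 cc 17 ee a4 57 7b  9f 9b 56 5f e1 f8 ce dd  |......W{..
00000020  b4 2e b4 32 16 16 16 16  16 16 52 5a c2 5f 58 1e  |...2......
00000030  1e 1e 1e d4 8b 95 51 7f  fa e8 fd 00 38 3c ce 11  |......Q...
00000040  7d 4d 5a a6 8e d8 8c 4f  4f 4f 4f 4f 4f 4f 2e d9  |}MZ....OOO
00000050  e6 86 2c 2c 2c 2c 2c 2c  2c 2c 07 83 f7 ae ae ae  |..,,,,,,,,
00000060  ae ae ae ae 56 6c 63 c7  d2 b1 fe 52 9d 1f 58 04  |....Vlc...
00000070  fa                                                |.         
                                                                       
                                                                       
                                                                       
                                                                       
                                                                       
                                                                       


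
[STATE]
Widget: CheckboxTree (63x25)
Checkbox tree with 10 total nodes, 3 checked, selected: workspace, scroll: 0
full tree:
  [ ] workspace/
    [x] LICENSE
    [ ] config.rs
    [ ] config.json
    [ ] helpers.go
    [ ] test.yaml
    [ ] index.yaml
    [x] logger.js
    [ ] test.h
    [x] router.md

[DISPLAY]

>[-] workspace/                                                
   [x] LICENSE                                                 
   [ ] config.rs                                               
   [ ] config.json                                             
   [ ] helpers.go                                              
   [ ] test.yaml                                               
   [ ] index.yaml                                              
   [x] logger.js                                               
   [ ] test.h                                                  
   [x] router.md                                               
                                                               
                                                               
                                                               
                                                               
                                                               
                                                               
                                                               
                                                               
                                                               
                                                               
                                                               
                                                               
                                                               
                                                               
                                                               


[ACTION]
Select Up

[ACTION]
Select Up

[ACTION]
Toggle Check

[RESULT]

>[x] workspace/                                                
   [x] LICENSE                                                 
   [x] config.rs                                               
   [x] config.json                                             
   [x] helpers.go                                              
   [x] test.yaml                                               
   [x] index.yaml                                              
   [x] logger.js                                               
   [x] test.h                                                  
   [x] router.md                                               
                                                               
                                                               
                                                               
                                                               
                                                               
                                                               
                                                               
                                                               
                                                               
                                                               
                                                               
                                                               
                                                               
                                                               
                                                               


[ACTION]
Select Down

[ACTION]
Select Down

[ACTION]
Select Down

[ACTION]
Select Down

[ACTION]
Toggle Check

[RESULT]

 [-] workspace/                                                
   [x] LICENSE                                                 
   [x] config.rs                                               
   [x] config.json                                             
>  [ ] helpers.go                                              
   [x] test.yaml                                               
   [x] index.yaml                                              
   [x] logger.js                                               
   [x] test.h                                                  
   [x] router.md                                               
                                                               
                                                               
                                                               
                                                               
                                                               
                                                               
                                                               
                                                               
                                                               
                                                               
                                                               
                                                               
                                                               
                                                               
                                                               


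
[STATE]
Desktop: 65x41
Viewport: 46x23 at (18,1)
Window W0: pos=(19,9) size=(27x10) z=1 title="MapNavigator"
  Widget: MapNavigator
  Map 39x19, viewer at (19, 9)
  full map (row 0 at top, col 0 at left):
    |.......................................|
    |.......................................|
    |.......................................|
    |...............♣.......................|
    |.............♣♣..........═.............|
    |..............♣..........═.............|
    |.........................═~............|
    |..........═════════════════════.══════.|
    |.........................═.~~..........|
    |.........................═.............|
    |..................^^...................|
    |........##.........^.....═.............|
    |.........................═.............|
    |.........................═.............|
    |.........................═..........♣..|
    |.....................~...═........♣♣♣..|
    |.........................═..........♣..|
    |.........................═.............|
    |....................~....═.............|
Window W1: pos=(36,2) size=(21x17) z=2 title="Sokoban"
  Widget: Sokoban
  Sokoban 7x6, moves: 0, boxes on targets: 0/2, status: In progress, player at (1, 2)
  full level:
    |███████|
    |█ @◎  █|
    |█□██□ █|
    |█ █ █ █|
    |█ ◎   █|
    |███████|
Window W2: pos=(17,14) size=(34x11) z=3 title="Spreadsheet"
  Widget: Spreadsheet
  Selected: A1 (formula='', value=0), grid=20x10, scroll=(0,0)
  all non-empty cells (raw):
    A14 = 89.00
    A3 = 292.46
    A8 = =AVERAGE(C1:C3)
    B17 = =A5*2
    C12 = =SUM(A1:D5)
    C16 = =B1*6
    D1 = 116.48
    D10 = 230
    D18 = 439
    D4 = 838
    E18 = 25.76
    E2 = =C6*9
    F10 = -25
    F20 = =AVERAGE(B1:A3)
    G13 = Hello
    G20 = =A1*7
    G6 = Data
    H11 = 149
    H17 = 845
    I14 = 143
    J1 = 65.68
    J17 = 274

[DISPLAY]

                                              
                  ┏━━━━━━━━━━━━━━━━━━━┓       
                  ┃ Sokoban           ┃       
                  ┠───────────────────┨       
                  ┃███████            ┃       
                  ┃█ @◎  █            ┃       
                  ┃█□██□ █            ┃       
                  ┃█ █ █ █            ┃       
 ┏━━━━━━━━━━━━━━━━┃█ ◎   █            ┃       
 ┃ MapNavigator   ┃███████            ┃       
 ┠────────────────┃Moves: 0  0/2      ┃       
 ┃................┃                   ┃       
 ┃...═════════════┃                   ┃       
━━━━━━━━━━━━━━━━━━━━━━━━━━━━━━━━┓     ┃       
 Spreadsheet                    ┃     ┃       
────────────────────────────────┨     ┃       
A1:                             ┃     ┃       
       A       B       C       D┃━━━━━┛       
--------------------------------┃             
  1      [0]       0       0  11┃             
  2        0       0       0    ┃             
  3   292.46       0       0    ┃             
  4        0       0       0    ┃             


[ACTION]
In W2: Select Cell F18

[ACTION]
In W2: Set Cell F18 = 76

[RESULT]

                                              
                  ┏━━━━━━━━━━━━━━━━━━━┓       
                  ┃ Sokoban           ┃       
                  ┠───────────────────┨       
                  ┃███████            ┃       
                  ┃█ @◎  █            ┃       
                  ┃█□██□ █            ┃       
                  ┃█ █ █ █            ┃       
 ┏━━━━━━━━━━━━━━━━┃█ ◎   █            ┃       
 ┃ MapNavigator   ┃███████            ┃       
 ┠────────────────┃Moves: 0  0/2      ┃       
 ┃................┃                   ┃       
 ┃...═════════════┃                   ┃       
━━━━━━━━━━━━━━━━━━━━━━━━━━━━━━━━┓     ┃       
 Spreadsheet                    ┃     ┃       
────────────────────────────────┨     ┃       
F18: 76                         ┃     ┃       
       A       B       C       D┃━━━━━┛       
--------------------------------┃             
  1        0       0       0  11┃             
  2        0       0       0    ┃             
  3   292.46       0       0    ┃             
  4        0       0       0    ┃             


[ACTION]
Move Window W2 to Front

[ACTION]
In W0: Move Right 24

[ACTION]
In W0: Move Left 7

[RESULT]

                                              
                  ┏━━━━━━━━━━━━━━━━━━━┓       
                  ┃ Sokoban           ┃       
                  ┠───────────────────┨       
                  ┃███████            ┃       
                  ┃█ @◎  █            ┃       
                  ┃█□██□ █            ┃       
                  ┃█ █ █ █            ┃       
 ┏━━━━━━━━━━━━━━━━┃█ ◎   █            ┃       
 ┃ MapNavigator   ┃███████            ┃       
 ┠────────────────┃Moves: 0  0/2      ┃       
 ┃......═~........┃                   ┃       
 ┃════════════.═══┃                   ┃       
━━━━━━━━━━━━━━━━━━━━━━━━━━━━━━━━┓     ┃       
 Spreadsheet                    ┃     ┃       
────────────────────────────────┨     ┃       
F18: 76                         ┃     ┃       
       A       B       C       D┃━━━━━┛       
--------------------------------┃             
  1        0       0       0  11┃             
  2        0       0       0    ┃             
  3   292.46       0       0    ┃             
  4        0       0       0    ┃             


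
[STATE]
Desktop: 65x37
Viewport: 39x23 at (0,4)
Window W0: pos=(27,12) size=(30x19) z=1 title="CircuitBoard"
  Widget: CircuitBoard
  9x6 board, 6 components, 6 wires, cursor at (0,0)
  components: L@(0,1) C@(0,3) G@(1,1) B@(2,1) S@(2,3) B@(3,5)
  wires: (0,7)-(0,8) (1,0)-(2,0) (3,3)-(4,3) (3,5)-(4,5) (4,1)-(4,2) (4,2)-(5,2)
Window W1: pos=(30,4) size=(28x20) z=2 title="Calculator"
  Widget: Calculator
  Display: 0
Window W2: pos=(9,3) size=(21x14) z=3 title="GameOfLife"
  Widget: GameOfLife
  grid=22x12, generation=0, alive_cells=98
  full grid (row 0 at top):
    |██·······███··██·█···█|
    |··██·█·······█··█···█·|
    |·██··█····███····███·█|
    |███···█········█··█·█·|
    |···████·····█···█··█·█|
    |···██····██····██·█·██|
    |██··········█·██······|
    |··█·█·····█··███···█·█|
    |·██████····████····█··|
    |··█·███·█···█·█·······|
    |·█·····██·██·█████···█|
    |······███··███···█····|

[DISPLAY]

         ┃ GameOfLife        ┃┏━━━━━━━━
         ┠───────────────────┨┃ Calcula
         ┃Gen: 0             ┃┠────────
         ┃·██·█·······█··█···┃┃        
         ┃██··█····███····███┃┃┌───┬───
         ┃██···█········█··█·┃┃│ 7 │ 8 
         ┃··████·····█···█··█┃┃├───┼───
         ┃··██····██····██·█·┃┃│ 4 │ 5 
         ┃█··········█·██····┃┃├───┼───
         ┃·█·█·····█··███···█┃┃│ 1 │ 2 
         ┃██████····████····█┃┃├───┼───
         ┃·█·███·█···█·█·····┃┃│ 0 │ . 
         ┗━━━━━━━━━━━━━━━━━━━┛┃├───┼───
                           ┃  ┃│ C │ MC
                           ┃1 ┃└───┴───
                           ┃  ┃        
                           ┃2 ┃        
                           ┃  ┃        
                           ┃3 ┃        
                           ┃  ┗━━━━━━━━
                           ┃4       · ─
                           ┃           
                           ┃5          


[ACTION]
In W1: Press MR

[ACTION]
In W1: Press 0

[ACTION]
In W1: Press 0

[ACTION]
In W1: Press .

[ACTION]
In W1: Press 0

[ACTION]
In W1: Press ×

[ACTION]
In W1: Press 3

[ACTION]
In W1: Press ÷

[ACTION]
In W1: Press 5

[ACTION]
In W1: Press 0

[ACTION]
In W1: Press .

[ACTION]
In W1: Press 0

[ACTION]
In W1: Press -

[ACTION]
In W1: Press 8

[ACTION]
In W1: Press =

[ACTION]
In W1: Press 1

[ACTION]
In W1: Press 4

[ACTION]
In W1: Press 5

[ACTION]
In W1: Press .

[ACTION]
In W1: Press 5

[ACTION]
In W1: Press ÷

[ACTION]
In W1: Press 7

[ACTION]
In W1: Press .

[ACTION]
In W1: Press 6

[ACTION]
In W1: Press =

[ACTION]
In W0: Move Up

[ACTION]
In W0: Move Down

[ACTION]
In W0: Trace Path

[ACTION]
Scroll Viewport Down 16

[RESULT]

         ┃██████····████····█┃┃├───┼───
         ┃·█·███·█···█·█·····┃┃│ 0 │ . 
         ┗━━━━━━━━━━━━━━━━━━━┛┃├───┼───
                           ┃  ┃│ C │ MC
                           ┃1 ┃└───┴───
                           ┃  ┃        
                           ┃2 ┃        
                           ┃  ┃        
                           ┃3 ┃        
                           ┃  ┗━━━━━━━━
                           ┃4       · ─
                           ┃           
                           ┃5          
                           ┃Cursor: (1,
                           ┃           
                           ┃           
                           ┗━━━━━━━━━━━
                                       
                                       
                                       
                                       
                                       
                                       


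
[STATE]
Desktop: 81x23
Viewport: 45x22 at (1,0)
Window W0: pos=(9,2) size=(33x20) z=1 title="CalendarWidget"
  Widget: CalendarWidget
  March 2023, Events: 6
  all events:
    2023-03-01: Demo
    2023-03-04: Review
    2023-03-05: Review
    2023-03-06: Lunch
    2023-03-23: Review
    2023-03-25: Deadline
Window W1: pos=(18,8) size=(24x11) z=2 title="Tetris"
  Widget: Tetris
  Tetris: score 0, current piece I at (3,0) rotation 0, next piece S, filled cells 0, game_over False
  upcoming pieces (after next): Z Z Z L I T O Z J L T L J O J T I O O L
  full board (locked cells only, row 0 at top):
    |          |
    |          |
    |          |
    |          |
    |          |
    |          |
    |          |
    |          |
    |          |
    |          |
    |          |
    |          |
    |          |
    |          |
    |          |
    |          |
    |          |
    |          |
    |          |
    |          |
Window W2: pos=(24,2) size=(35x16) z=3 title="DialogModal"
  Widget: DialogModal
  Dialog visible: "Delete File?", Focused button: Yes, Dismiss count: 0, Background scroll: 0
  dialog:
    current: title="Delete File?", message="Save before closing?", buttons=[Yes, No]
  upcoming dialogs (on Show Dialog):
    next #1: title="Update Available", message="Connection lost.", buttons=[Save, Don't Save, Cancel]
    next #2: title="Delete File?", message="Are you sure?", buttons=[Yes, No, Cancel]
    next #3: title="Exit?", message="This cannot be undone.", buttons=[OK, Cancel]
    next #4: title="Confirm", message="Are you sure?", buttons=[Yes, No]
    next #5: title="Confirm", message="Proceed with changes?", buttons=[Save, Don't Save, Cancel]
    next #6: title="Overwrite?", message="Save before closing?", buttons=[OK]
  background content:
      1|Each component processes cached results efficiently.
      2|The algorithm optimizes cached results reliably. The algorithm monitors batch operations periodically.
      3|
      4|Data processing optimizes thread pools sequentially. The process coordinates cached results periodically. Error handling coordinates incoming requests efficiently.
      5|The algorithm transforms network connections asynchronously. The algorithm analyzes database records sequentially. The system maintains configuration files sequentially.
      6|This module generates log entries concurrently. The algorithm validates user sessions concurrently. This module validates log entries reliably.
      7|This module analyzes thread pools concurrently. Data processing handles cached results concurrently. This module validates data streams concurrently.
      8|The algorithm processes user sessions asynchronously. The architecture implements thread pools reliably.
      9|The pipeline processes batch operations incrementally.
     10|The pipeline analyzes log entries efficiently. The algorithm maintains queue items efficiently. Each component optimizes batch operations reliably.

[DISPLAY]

                                             
                                             
        ┏━━━━━━━━━━━━━━┏━━━━━━━━━━━━━━━━━━━━━
        ┃ CalendarWidge┃ DialogModal         
        ┠──────────────┠─────────────────────
        ┃           Mar┃Each component proces
        ┃Mo Tu We Th Fr┃The algorithm optimiz
        ┃       1*  2  ┃                     
        ┃ 6*  7  ┏━━━━━┃Data┌────────────────
        ┃13 14 15┃ Tetr┃The │     Delete File
        ┃20 21 22┠─────┃This│ Save before clo
        ┃27 28 29┃     ┃This│      [Yes]  No 
        ┃        ┃     ┃The └────────────────
        ┃        ┃     ┃The pipeline processe
        ┃        ┃     ┃The pipeline analyzes
        ┃        ┃     ┃                     
        ┃        ┃     ┃                     
        ┃        ┃     ┗━━━━━━━━━━━━━━━━━━━━━
        ┃        ┗━━━━━━━━━━━━━━━━━━━━━━┛    
        ┃                               ┃    
        ┃                               ┃    
        ┗━━━━━━━━━━━━━━━━━━━━━━━━━━━━━━━┛    


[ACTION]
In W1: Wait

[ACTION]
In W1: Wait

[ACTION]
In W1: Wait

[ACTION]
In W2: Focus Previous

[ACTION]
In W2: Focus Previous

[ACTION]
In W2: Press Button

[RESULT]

                                             
                                             
        ┏━━━━━━━━━━━━━━┏━━━━━━━━━━━━━━━━━━━━━
        ┃ CalendarWidge┃ DialogModal         
        ┠──────────────┠─────────────────────
        ┃           Mar┃Each component proces
        ┃Mo Tu We Th Fr┃The algorithm optimiz
        ┃       1*  2  ┃                     
        ┃ 6*  7  ┏━━━━━┃Data processing optim
        ┃13 14 15┃ Tetr┃The algorithm transfo
        ┃20 21 22┠─────┃This module generates
        ┃27 28 29┃     ┃This module analyzes 
        ┃        ┃     ┃The algorithm process
        ┃        ┃     ┃The pipeline processe
        ┃        ┃     ┃The pipeline analyzes
        ┃        ┃     ┃                     
        ┃        ┃     ┃                     
        ┃        ┃     ┗━━━━━━━━━━━━━━━━━━━━━
        ┃        ┗━━━━━━━━━━━━━━━━━━━━━━┛    
        ┃                               ┃    
        ┃                               ┃    
        ┗━━━━━━━━━━━━━━━━━━━━━━━━━━━━━━━┛    


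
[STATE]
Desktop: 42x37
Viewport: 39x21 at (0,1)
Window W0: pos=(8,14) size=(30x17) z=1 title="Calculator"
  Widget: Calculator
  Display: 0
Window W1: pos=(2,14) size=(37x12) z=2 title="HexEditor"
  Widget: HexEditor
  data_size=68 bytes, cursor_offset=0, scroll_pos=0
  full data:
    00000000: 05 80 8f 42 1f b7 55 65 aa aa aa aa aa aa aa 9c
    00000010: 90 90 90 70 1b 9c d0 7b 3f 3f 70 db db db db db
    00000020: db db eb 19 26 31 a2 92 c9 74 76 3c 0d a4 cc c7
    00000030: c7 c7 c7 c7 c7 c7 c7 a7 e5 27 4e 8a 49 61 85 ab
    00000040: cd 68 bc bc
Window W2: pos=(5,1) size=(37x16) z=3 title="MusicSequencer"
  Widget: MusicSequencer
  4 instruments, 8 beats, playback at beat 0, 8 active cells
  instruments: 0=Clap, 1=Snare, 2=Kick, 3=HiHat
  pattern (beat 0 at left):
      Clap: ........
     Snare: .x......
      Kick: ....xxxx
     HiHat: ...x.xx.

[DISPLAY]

     ┏━━━━━━━━━━━━━━━━━━━━━━━━━━━━━━━━━
     ┃ MusicSequencer                  
     ┠─────────────────────────────────
     ┃      ▼1234567                   
     ┃  Clap········                   
     ┃ Snare·█······                   
     ┃  Kick····████                   
     ┃ HiHat···█·██·                   
     ┃                                 
     ┃                                 
     ┃                                 
     ┃                                 
     ┃                                 
  ┏━━┃                                 
  ┃ H┃                                 
  ┠──┗━━━━━━━━━━━━━━━━━━━━━━━━━━━━━━━━━
  ┃00000000  05 80 8f 42 1f b7 55 65  ┃
  ┃00000010  90 90 90 70 1b 9c d0 7b  ┃
  ┃00000020  db db eb 19 26 31 a2 92  ┃
  ┃00000030  c7 c7 c7 c7 c7 c7 c7 a7  ┃
  ┃00000040  cd 68 bc bc              ┃


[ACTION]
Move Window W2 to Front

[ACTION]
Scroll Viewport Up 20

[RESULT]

                                       
     ┏━━━━━━━━━━━━━━━━━━━━━━━━━━━━━━━━━
     ┃ MusicSequencer                  
     ┠─────────────────────────────────
     ┃      ▼1234567                   
     ┃  Clap········                   
     ┃ Snare·█······                   
     ┃  Kick····████                   
     ┃ HiHat···█·██·                   
     ┃                                 
     ┃                                 
     ┃                                 
     ┃                                 
     ┃                                 
  ┏━━┃                                 
  ┃ H┃                                 
  ┠──┗━━━━━━━━━━━━━━━━━━━━━━━━━━━━━━━━━
  ┃00000000  05 80 8f 42 1f b7 55 65  ┃
  ┃00000010  90 90 90 70 1b 9c d0 7b  ┃
  ┃00000020  db db eb 19 26 31 a2 92  ┃
  ┃00000030  c7 c7 c7 c7 c7 c7 c7 a7  ┃
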